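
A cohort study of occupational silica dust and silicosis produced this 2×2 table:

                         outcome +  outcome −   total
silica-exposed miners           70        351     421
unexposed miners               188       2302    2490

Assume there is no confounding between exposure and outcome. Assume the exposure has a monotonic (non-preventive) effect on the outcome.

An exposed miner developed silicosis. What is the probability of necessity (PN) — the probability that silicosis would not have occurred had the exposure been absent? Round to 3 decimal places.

p₁ = P(outcome | exposed) = 70/421 = 0.16627
p₀ = P(outcome | unexposed) = 188/2490 = 0.075502
Under exogeneity and monotonicity, PN = (p₁ − p₀)/p₁.
PN = (0.16627 − 0.075502) / 0.16627 ≈ 0.5459

PN ≈ 0.546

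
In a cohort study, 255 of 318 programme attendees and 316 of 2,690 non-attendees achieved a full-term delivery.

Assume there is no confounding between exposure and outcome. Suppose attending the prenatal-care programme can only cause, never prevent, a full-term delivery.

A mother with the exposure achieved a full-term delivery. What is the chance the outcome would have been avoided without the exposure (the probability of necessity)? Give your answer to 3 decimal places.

PN ≈ 0.854

p₁ = P(outcome | exposed) = 255/318 = 0.80189
p₀ = P(outcome | unexposed) = 316/2690 = 0.11747
Under exogeneity and monotonicity, PN = (p₁ − p₀) / p₁.
PN = (0.80189 − 0.11747) / 0.80189 = 0.68441 / 0.80189 ≈ 0.8535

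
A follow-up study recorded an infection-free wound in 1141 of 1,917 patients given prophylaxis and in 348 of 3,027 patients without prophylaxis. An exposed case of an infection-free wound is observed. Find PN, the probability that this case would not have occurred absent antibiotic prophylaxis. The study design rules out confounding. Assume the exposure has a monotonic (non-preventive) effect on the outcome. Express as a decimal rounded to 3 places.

PN ≈ 0.807

p₁ = P(outcome | exposed) = 1141/1917 = 0.5952
p₀ = P(outcome | unexposed) = 348/3027 = 0.11497
Under exogeneity and monotonicity, PN = (p₁ − p₀) / p₁.
PN = (0.5952 − 0.11497) / 0.5952 = 0.48024 / 0.5952 ≈ 0.8068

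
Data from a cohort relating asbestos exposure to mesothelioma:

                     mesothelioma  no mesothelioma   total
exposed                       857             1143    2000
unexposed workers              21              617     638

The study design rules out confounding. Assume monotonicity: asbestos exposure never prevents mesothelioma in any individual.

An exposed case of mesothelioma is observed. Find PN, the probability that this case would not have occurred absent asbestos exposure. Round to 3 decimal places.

PN ≈ 0.923

p₁ = P(outcome | exposed) = 857/2000 = 0.4285
p₀ = P(outcome | unexposed) = 21/638 = 0.032915
Under exogeneity and monotonicity, PN = (p₁ − p₀)/p₁.
PN = (0.4285 − 0.032915) / 0.4285 ≈ 0.9232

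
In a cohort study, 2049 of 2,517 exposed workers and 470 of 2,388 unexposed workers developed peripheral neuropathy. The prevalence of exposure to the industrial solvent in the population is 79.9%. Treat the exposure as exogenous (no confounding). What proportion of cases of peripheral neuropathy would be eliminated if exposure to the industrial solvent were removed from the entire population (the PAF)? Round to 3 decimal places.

p₁ = P(outcome | exposed) = 2049/2517 = 0.81406
p₀ = P(outcome | unexposed) = 470/2388 = 0.19682
Overall risk P(Y=1) = π·p₁ + (1−π)·p₀ = 0.799×0.81406 + 0.201×0.19682 = 0.69.
Under exogeneity, PAF = [P(Y=1) − p₀] / P(Y=1).
PAF = (0.69 − 0.19682) / 0.69 ≈ 0.7148

PAF ≈ 0.715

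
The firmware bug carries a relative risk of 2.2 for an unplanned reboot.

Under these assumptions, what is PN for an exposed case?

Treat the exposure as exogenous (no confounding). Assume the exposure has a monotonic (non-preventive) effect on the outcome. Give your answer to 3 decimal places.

PN ≈ 0.545

Under exogeneity and monotonicity, PN = (RR − 1) / RR = 1 − 1/RR.
PN = (2.2 − 1) / 2.2 = 1.2 / 2.2 ≈ 0.5455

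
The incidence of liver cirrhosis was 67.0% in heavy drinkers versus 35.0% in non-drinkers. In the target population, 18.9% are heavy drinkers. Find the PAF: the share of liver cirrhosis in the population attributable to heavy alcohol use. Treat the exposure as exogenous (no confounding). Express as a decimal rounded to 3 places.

p₁ = 0.67, p₀ = 0.35.
Overall risk P(Y=1) = π·p₁ + (1−π)·p₀ = 0.189×0.67 + 0.811×0.35 = 0.41048.
Under exogeneity, PAF = [P(Y=1) − p₀] / P(Y=1).
PAF = (0.41048 − 0.35) / 0.41048 ≈ 0.1473

PAF ≈ 0.147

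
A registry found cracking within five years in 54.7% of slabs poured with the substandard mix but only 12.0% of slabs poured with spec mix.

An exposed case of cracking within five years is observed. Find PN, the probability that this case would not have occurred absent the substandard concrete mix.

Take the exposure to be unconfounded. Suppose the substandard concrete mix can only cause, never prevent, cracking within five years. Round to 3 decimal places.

p₁ = 0.547, p₀ = 0.12.
Under exogeneity and monotonicity, PN = (p₁ − p₀) / p₁.
PN = (0.547 − 0.12) / 0.547 = 0.427 / 0.547 ≈ 0.7806

PN ≈ 0.781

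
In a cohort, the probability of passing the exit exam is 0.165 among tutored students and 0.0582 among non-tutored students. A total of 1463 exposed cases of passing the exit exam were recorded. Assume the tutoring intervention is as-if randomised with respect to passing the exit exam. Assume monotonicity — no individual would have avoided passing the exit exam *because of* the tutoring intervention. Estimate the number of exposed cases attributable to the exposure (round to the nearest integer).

about 947 cases

Let p₁ = 0.165, p₀ = 0.0582.
PN = (p₁ − p₀)/p₁ = (0.165 − 0.0582) / 0.165 ≈ 0.64727.
Attributable cases ≈ PN × (exposed cases) = 0.64727 × 1463 ≈ 946.96.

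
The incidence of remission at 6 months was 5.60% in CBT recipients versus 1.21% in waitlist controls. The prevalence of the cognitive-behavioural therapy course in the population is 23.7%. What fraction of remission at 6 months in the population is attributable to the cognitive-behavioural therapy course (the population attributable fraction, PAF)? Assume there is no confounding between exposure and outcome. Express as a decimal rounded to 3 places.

PAF ≈ 0.462

p₁ = 0.056, p₀ = 0.0121.
Overall risk P(Y=1) = π·p₁ + (1−π)·p₀ = 0.237×0.056 + 0.763×0.0121 = 0.022504.
Under exogeneity, PAF = [P(Y=1) − p₀] / P(Y=1).
PAF = (0.022504 − 0.0121) / 0.022504 ≈ 0.4623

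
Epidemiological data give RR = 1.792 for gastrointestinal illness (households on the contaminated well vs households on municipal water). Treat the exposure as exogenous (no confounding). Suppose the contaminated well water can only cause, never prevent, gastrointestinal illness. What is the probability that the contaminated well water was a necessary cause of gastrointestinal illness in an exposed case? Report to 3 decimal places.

Under exogeneity and monotonicity, PN = (RR − 1) / RR = 1 − 1/RR.
PN = (1.792 − 1) / 1.792 = 0.792 / 1.792 ≈ 0.4420

PN ≈ 0.442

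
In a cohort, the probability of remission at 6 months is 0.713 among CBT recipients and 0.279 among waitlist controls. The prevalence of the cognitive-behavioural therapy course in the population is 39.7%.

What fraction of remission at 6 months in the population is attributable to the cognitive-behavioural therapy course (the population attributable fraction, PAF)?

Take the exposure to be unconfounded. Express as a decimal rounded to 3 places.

PAF ≈ 0.382

Let p₁ = 0.713, p₀ = 0.279.
Overall risk P(Y=1) = π·p₁ + (1−π)·p₀ = 0.397×0.713 + 0.603×0.279 = 0.4513.
Under exogeneity, PAF = [P(Y=1) − p₀] / P(Y=1).
PAF = (0.4513 − 0.279) / 0.4513 ≈ 0.3818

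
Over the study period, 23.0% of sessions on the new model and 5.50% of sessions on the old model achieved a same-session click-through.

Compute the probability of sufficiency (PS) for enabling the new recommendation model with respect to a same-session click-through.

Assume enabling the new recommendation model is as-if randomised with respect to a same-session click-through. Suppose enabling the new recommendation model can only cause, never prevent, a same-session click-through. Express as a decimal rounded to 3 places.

PS ≈ 0.185

p₁ = 0.23, p₀ = 0.055.
Under exogeneity and monotonicity, PS = (p₁ − p₀) / (1 − p₀).
PS = (0.23 − 0.055) / (1 − 0.055) = 0.175 / 0.945 ≈ 0.1852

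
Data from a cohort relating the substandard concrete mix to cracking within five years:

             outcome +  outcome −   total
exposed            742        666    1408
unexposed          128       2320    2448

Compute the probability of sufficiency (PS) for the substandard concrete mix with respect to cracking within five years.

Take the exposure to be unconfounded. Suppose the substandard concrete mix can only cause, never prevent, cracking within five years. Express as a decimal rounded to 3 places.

p₁ = P(outcome | exposed) = 742/1408 = 0.52699
p₀ = P(outcome | unexposed) = 128/2448 = 0.052288
Under exogeneity and monotonicity, PS = (p₁ − p₀)/(1 − p₀).
PS = (0.52699 − 0.052288) / 0.94771 ≈ 0.5009

PS ≈ 0.501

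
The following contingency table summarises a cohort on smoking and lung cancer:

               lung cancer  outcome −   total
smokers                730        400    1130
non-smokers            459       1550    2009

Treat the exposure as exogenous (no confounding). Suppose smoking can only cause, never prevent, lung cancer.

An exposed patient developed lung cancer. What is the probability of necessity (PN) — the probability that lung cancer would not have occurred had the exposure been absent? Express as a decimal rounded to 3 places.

PN ≈ 0.646

p₁ = P(outcome | exposed) = 730/1130 = 0.64602
p₀ = P(outcome | unexposed) = 459/2009 = 0.22847
Under exogeneity and monotonicity, PN = (p₁ − p₀) / p₁.
PN = (0.64602 − 0.22847) / 0.64602 = 0.41755 / 0.64602 ≈ 0.6463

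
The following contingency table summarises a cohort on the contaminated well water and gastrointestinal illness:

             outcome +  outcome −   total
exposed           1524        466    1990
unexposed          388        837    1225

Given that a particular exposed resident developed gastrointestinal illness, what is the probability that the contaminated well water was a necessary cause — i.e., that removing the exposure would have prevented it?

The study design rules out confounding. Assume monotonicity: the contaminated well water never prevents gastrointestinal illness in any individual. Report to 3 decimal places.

p₁ = P(outcome | exposed) = 1524/1990 = 0.76583
p₀ = P(outcome | unexposed) = 388/1225 = 0.31673
Under exogeneity and monotonicity, PN = (p₁ − p₀) / p₁.
PN = (0.76583 − 0.31673) / 0.76583 = 0.44909 / 0.76583 ≈ 0.5864

PN ≈ 0.586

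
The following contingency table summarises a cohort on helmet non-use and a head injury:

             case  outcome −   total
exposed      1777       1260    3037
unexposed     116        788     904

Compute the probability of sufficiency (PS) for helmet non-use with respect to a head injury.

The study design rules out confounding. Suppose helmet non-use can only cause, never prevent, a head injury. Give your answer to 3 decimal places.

p₁ = P(outcome | exposed) = 1777/3037 = 0.58512
p₀ = P(outcome | unexposed) = 116/904 = 0.12832
Under exogeneity and monotonicity, PS = (p₁ − p₀)/(1 − p₀).
PS = (0.58512 − 0.12832) / 0.87168 ≈ 0.5240

PS ≈ 0.524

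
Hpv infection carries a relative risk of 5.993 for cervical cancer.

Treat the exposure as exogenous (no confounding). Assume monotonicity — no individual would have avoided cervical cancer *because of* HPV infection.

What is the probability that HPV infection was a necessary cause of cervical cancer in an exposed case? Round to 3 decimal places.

PN ≈ 0.833

Under exogeneity and monotonicity, PN = (RR − 1) / RR = 1 − 1/RR.
PN = (5.993 − 1) / 5.993 = 4.993 / 5.993 ≈ 0.8331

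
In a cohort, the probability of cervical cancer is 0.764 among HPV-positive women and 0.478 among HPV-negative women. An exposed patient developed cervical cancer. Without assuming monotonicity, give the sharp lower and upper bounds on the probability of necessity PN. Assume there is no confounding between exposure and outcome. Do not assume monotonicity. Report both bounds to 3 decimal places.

0.374 ≤ PN ≤ 0.683

Let p₁ = 0.764, p₀ = 0.478.
Under exogeneity alone the bounds on PN are max{0,(p₁−p₀)/p₁} ≤ PN ≤ min{1,(1−p₀)/p₁}.
  lower = (p₁ − p₀)/p₁ = 0.286 / 0.764 ≈ 0.3743
  upper = min{1, (1 − p₀)/p₁} = 0.522 / 0.764 ≈ 0.6832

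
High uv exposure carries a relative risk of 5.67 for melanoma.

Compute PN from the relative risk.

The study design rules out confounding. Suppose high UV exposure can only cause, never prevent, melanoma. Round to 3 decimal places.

PN ≈ 0.824

Under exogeneity and monotonicity, PN = (RR − 1) / RR = 1 − 1/RR.
PN = (5.67 − 1) / 5.67 = 4.67 / 5.67 ≈ 0.8236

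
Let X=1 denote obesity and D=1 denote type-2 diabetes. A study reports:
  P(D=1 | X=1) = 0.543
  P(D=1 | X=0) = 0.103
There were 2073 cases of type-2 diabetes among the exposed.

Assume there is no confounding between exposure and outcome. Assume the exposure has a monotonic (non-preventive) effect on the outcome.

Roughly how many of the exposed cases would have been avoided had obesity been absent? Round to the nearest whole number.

about 1680 cases

Let p₁ = 0.543, p₀ = 0.103.
PN = (p₁ − p₀)/p₁ = (0.543 − 0.103) / 0.543 ≈ 0.81031.
Attributable cases ≈ PN × (exposed cases) = 0.81031 × 2073 ≈ 1679.78.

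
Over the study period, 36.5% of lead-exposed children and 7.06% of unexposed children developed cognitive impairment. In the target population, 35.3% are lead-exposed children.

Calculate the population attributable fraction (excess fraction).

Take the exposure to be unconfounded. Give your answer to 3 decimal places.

p₁ = 0.365, p₀ = 0.0706.
Overall risk P(Y=1) = π·p₁ + (1−π)·p₀ = 0.353×0.365 + 0.647×0.0706 = 0.17452.
Under exogeneity, PAF = [P(Y=1) − p₀] / P(Y=1).
PAF = (0.17452 − 0.0706) / 0.17452 ≈ 0.5955

PAF ≈ 0.595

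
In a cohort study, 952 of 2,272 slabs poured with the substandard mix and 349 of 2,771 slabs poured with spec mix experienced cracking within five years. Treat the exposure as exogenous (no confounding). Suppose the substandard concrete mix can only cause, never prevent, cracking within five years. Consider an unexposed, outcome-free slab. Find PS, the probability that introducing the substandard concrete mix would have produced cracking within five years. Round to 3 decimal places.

PS ≈ 0.335

p₁ = P(outcome | exposed) = 952/2272 = 0.41901
p₀ = P(outcome | unexposed) = 349/2771 = 0.12595
Under exogeneity and monotonicity, PS = (p₁ − p₀) / (1 − p₀).
PS = (0.41901 − 0.12595) / (1 − 0.12595) = 0.29307 / 0.87405 ≈ 0.3353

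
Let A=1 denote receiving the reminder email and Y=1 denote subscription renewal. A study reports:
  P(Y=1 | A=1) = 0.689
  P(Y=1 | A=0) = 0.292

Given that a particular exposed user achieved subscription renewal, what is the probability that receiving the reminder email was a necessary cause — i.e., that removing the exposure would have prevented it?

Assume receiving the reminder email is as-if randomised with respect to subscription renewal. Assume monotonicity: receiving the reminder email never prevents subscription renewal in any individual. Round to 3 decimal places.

Let p₁ = 0.689, p₀ = 0.292.
Under exogeneity and monotonicity, PN = (p₁ − p₀) / p₁.
PN = (0.689 − 0.292) / 0.689 = 0.397 / 0.689 ≈ 0.5762

PN ≈ 0.576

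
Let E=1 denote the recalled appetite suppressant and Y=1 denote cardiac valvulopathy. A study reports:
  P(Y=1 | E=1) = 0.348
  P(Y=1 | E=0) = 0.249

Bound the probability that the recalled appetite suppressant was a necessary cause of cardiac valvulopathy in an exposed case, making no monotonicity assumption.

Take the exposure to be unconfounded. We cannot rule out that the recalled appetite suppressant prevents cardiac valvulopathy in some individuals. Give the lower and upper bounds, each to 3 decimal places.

Let p₁ = 0.348, p₀ = 0.249.
Under exogeneity alone the bounds on PN are max{0,(p₁−p₀)/p₁} ≤ PN ≤ min{1,(1−p₀)/p₁}.
  lower = (p₁ − p₀)/p₁ = 0.099 / 0.348 ≈ 0.2845
  upper = min{1, (1 − p₀)/p₁} = 0.751 / 0.348 ≈ 2.1580 → capped at 1

0.284 ≤ PN ≤ 1.000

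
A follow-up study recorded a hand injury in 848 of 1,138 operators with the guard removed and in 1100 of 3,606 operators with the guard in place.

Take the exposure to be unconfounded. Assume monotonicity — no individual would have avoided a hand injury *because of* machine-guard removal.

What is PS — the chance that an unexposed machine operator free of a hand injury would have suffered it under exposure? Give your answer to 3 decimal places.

PS ≈ 0.633

p₁ = P(outcome | exposed) = 848/1138 = 0.74517
p₀ = P(outcome | unexposed) = 1100/3606 = 0.30505
Under exogeneity and monotonicity, PS = (p₁ − p₀) / (1 − p₀).
PS = (0.74517 − 0.30505) / (1 − 0.30505) = 0.44012 / 0.69495 ≈ 0.6333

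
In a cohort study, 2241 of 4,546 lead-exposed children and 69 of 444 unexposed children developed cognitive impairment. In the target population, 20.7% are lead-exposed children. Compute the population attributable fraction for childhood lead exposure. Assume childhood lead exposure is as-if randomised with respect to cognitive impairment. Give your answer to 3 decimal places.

p₁ = P(outcome | exposed) = 2241/4546 = 0.49296
p₀ = P(outcome | unexposed) = 69/444 = 0.15541
Overall risk P(Y=1) = π·p₁ + (1−π)·p₀ = 0.207×0.49296 + 0.793×0.15541 = 0.22528.
Under exogeneity, PAF = [P(Y=1) − p₀] / P(Y=1).
PAF = (0.22528 − 0.15541) / 0.22528 ≈ 0.3102

PAF ≈ 0.310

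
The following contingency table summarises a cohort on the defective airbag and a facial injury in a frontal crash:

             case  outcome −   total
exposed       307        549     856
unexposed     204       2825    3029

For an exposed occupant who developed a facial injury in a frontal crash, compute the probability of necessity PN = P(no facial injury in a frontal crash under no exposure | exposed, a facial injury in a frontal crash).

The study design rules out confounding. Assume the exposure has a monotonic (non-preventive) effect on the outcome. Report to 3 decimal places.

PN ≈ 0.812

p₁ = P(outcome | exposed) = 307/856 = 0.35864
p₀ = P(outcome | unexposed) = 204/3029 = 0.067349
Under exogeneity and monotonicity, PN = (p₁ − p₀)/p₁.
PN = (0.35864 − 0.067349) / 0.35864 ≈ 0.8122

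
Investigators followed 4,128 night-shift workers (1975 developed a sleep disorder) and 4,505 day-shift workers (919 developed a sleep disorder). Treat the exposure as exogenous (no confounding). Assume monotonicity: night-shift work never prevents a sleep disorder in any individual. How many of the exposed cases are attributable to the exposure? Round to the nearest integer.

p₁ = P(outcome | exposed) = 1975/4128 = 0.47844
p₀ = P(outcome | unexposed) = 919/4505 = 0.204
PN = (p₁ − p₀)/p₁ = (0.47844 − 0.204) / 0.47844 ≈ 0.57362.
Attributable cases ≈ PN × (exposed cases) = 0.57362 × 1975 ≈ 1132.91.

about 1133 cases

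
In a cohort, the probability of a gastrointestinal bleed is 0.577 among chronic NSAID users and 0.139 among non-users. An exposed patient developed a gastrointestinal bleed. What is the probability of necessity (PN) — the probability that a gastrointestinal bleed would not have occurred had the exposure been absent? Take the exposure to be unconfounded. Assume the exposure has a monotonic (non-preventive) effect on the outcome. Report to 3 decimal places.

PN ≈ 0.759

Let p₁ = 0.577, p₀ = 0.139.
Under exogeneity and monotonicity, PN = (p₁ − p₀) / p₁.
PN = (0.577 − 0.139) / 0.577 = 0.438 / 0.577 ≈ 0.7591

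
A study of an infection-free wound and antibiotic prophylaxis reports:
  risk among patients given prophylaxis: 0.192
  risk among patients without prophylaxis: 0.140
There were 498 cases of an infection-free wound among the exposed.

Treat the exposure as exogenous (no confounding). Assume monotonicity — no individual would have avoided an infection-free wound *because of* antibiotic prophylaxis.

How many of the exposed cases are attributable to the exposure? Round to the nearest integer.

about 135 cases

Let p₁ = 0.192, p₀ = 0.14.
PN = (p₁ − p₀)/p₁ = (0.192 − 0.14) / 0.192 ≈ 0.27083.
Attributable cases ≈ PN × (exposed cases) = 0.27083 × 498 ≈ 134.87.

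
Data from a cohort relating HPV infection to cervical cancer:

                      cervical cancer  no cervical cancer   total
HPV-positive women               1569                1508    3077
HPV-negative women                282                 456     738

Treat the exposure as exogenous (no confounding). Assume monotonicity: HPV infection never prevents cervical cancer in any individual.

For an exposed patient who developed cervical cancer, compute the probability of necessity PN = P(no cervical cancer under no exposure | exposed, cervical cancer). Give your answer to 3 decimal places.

p₁ = P(outcome | exposed) = 1569/3077 = 0.50991
p₀ = P(outcome | unexposed) = 282/738 = 0.38211
Under exogeneity and monotonicity, PN = (p₁ − p₀)/p₁.
PN = (0.50991 − 0.38211) / 0.50991 ≈ 0.2506

PN ≈ 0.251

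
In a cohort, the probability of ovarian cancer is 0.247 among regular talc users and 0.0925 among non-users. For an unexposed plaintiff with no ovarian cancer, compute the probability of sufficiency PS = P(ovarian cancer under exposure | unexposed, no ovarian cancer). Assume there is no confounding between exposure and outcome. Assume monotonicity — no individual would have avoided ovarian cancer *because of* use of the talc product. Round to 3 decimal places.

Let p₁ = 0.247, p₀ = 0.0925.
Under exogeneity and monotonicity, PS = (p₁ − p₀) / (1 − p₀).
PS = (0.247 − 0.0925) / (1 − 0.0925) = 0.1545 / 0.9075 ≈ 0.1702

PS ≈ 0.170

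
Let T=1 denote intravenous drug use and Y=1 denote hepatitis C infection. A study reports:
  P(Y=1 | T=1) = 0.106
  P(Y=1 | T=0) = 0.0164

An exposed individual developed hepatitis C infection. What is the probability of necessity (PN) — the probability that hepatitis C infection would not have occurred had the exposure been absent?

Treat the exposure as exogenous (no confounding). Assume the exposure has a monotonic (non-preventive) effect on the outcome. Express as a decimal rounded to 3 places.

Let p₁ = 0.106, p₀ = 0.0164.
Under exogeneity and monotonicity, PN = (p₁ − p₀) / p₁.
PN = (0.106 − 0.0164) / 0.106 = 0.0896 / 0.106 ≈ 0.8453

PN ≈ 0.845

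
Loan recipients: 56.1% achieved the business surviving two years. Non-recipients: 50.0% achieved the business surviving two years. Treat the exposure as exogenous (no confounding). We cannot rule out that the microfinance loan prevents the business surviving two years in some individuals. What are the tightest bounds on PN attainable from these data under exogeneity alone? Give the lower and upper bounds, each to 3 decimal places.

p₁ = 0.561, p₀ = 0.5.
Under exogeneity alone the bounds on PN are max{0,(p₁−p₀)/p₁} ≤ PN ≤ min{1,(1−p₀)/p₁}.
  lower = (p₁ − p₀)/p₁ = 0.061 / 0.561 ≈ 0.1087
  upper = min{1, (1 − p₀)/p₁} = 0.5 / 0.561 ≈ 0.8913

0.109 ≤ PN ≤ 0.891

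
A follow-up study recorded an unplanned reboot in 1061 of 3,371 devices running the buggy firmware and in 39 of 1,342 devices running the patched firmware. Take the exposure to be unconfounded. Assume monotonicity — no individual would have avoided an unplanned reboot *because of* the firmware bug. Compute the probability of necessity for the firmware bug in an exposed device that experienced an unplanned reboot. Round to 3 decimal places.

p₁ = P(outcome | exposed) = 1061/3371 = 0.31474
p₀ = P(outcome | unexposed) = 39/1342 = 0.029061
Under exogeneity and monotonicity, PN = (p₁ − p₀) / p₁.
PN = (0.31474 − 0.029061) / 0.31474 = 0.28568 / 0.31474 ≈ 0.9077

PN ≈ 0.908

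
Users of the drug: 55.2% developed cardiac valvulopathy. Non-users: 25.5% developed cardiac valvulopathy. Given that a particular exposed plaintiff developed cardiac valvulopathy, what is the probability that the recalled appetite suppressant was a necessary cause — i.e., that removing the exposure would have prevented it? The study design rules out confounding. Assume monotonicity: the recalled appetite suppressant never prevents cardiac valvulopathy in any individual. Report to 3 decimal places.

p₁ = 0.552, p₀ = 0.255.
Under exogeneity and monotonicity, PN = (p₁ − p₀) / p₁.
PN = (0.552 − 0.255) / 0.552 = 0.297 / 0.552 ≈ 0.5380

PN ≈ 0.538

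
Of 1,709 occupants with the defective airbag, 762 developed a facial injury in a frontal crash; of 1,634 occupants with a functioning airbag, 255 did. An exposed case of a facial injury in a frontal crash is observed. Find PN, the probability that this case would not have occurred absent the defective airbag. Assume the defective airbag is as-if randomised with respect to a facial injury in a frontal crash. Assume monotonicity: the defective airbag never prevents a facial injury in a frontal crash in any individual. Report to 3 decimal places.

p₁ = P(outcome | exposed) = 762/1709 = 0.44587
p₀ = P(outcome | unexposed) = 255/1634 = 0.15606
Under exogeneity and monotonicity, PN = (p₁ − p₀) / p₁.
PN = (0.44587 − 0.15606) / 0.44587 = 0.28982 / 0.44587 ≈ 0.6500

PN ≈ 0.650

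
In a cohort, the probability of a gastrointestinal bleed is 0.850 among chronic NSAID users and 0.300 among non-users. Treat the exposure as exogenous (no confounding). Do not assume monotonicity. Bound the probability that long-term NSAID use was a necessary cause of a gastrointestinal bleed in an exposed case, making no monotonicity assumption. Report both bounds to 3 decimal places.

0.647 ≤ PN ≤ 0.824

Let p₁ = 0.85, p₀ = 0.3.
Under exogeneity alone the bounds on PN are max{0,(p₁−p₀)/p₁} ≤ PN ≤ min{1,(1−p₀)/p₁}.
  lower = (p₁ − p₀)/p₁ = 0.55 / 0.85 ≈ 0.6471
  upper = min{1, (1 − p₀)/p₁} = 0.7 / 0.85 ≈ 0.8235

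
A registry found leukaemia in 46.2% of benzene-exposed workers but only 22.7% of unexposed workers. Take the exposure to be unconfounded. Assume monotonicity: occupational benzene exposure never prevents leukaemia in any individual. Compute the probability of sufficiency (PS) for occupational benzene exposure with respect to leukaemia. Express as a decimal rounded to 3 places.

PS ≈ 0.304

p₁ = 0.462, p₀ = 0.227.
Under exogeneity and monotonicity, PS = (p₁ − p₀) / (1 − p₀).
PS = (0.462 − 0.227) / (1 − 0.227) = 0.235 / 0.773 ≈ 0.3040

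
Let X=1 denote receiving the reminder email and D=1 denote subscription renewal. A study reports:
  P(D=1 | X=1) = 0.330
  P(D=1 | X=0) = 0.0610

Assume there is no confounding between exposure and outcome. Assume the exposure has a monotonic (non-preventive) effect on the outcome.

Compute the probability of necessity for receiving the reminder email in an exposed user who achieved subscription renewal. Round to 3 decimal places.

PN ≈ 0.815

Let p₁ = 0.33, p₀ = 0.061.
Under exogeneity and monotonicity, PN = (p₁ − p₀) / p₁.
PN = (0.33 − 0.061) / 0.33 = 0.269 / 0.33 ≈ 0.8152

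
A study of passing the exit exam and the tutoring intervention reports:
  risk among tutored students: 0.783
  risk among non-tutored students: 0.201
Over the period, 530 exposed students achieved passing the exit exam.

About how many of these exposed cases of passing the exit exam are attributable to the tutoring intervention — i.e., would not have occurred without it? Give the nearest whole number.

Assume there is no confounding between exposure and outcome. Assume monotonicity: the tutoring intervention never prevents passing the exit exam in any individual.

about 394 cases

Let p₁ = 0.783, p₀ = 0.201.
PN = (p₁ − p₀)/p₁ = (0.783 − 0.201) / 0.783 ≈ 0.74330.
Attributable cases ≈ PN × (exposed cases) = 0.74330 × 530 ≈ 393.95.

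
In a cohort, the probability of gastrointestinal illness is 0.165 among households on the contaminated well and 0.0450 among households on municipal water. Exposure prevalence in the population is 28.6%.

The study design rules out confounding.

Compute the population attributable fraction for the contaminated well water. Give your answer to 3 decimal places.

Let p₁ = 0.165, p₀ = 0.045.
Overall risk P(Y=1) = π·p₁ + (1−π)·p₀ = 0.286×0.165 + 0.714×0.045 = 0.07932.
Under exogeneity, PAF = [P(Y=1) − p₀] / P(Y=1).
PAF = (0.07932 − 0.045) / 0.07932 ≈ 0.4327

PAF ≈ 0.433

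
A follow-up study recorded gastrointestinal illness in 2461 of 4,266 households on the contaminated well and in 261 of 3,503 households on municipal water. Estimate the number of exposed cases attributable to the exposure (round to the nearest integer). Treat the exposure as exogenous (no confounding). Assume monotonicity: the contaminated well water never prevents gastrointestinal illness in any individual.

p₁ = P(outcome | exposed) = 2461/4266 = 0.57689
p₀ = P(outcome | unexposed) = 261/3503 = 0.074508
PN = (p₁ − p₀)/p₁ = (0.57689 − 0.074508) / 0.57689 ≈ 0.87085.
Attributable cases ≈ PN × (exposed cases) = 0.87085 × 2461 ≈ 2143.15.

about 2143 cases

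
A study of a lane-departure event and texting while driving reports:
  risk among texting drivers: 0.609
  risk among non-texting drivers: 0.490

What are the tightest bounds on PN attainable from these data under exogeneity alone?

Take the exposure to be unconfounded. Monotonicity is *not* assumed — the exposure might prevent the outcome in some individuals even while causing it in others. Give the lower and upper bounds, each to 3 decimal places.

Let p₁ = 0.609, p₀ = 0.49.
Under exogeneity alone the bounds on PN are max{0,(p₁−p₀)/p₁} ≤ PN ≤ min{1,(1−p₀)/p₁}.
  lower = (p₁ − p₀)/p₁ = 0.119 / 0.609 ≈ 0.1954
  upper = min{1, (1 − p₀)/p₁} = 0.51 / 0.609 ≈ 0.8374

0.195 ≤ PN ≤ 0.837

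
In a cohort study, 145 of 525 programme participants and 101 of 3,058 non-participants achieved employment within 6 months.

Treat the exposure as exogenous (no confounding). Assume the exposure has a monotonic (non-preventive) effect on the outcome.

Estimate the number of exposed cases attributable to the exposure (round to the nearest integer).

about 128 cases

p₁ = P(outcome | exposed) = 145/525 = 0.27619
p₀ = P(outcome | unexposed) = 101/3058 = 0.033028
PN = (p₁ − p₀)/p₁ = (0.27619 − 0.033028) / 0.27619 ≈ 0.88042.
Attributable cases ≈ PN × (exposed cases) = 0.88042 × 145 ≈ 127.66.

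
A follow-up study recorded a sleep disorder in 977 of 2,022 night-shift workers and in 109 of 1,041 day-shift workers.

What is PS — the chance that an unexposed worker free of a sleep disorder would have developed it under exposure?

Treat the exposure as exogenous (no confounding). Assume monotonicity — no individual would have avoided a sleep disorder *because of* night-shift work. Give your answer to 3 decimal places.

PS ≈ 0.423

p₁ = P(outcome | exposed) = 977/2022 = 0.48318
p₀ = P(outcome | unexposed) = 109/1041 = 0.10471
Under exogeneity and monotonicity, PS = (p₁ − p₀) / (1 − p₀).
PS = (0.48318 − 0.10471) / (1 − 0.10471) = 0.37848 / 0.89529 ≈ 0.4227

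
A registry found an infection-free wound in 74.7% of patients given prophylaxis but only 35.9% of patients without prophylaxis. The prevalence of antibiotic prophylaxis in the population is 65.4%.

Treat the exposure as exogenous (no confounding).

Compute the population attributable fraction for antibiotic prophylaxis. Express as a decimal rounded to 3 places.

PAF ≈ 0.414

p₁ = 0.747, p₀ = 0.359.
Overall risk P(Y=1) = π·p₁ + (1−π)·p₀ = 0.654×0.747 + 0.346×0.359 = 0.61275.
Under exogeneity, PAF = [P(Y=1) − p₀] / P(Y=1).
PAF = (0.61275 − 0.359) / 0.61275 ≈ 0.4141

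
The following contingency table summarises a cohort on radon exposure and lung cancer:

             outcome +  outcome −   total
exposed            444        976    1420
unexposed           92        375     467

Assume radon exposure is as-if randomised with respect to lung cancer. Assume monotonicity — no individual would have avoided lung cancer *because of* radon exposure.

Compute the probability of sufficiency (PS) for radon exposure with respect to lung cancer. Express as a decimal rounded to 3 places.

PS ≈ 0.144

p₁ = P(outcome | exposed) = 444/1420 = 0.31268
p₀ = P(outcome | unexposed) = 92/467 = 0.197
Under exogeneity and monotonicity, PS = (p₁ − p₀)/(1 − p₀).
PS = (0.31268 − 0.197) / 0.803 ≈ 0.1441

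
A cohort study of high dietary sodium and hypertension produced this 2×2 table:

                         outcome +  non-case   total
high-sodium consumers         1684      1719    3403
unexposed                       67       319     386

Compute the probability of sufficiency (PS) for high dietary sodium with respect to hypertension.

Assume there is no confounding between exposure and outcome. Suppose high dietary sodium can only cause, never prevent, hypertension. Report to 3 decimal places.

p₁ = P(outcome | exposed) = 1684/3403 = 0.49486
p₀ = P(outcome | unexposed) = 67/386 = 0.17358
Under exogeneity and monotonicity, PS = (p₁ − p₀)/(1 − p₀).
PS = (0.49486 − 0.17358) / 0.82642 ≈ 0.3888

PS ≈ 0.389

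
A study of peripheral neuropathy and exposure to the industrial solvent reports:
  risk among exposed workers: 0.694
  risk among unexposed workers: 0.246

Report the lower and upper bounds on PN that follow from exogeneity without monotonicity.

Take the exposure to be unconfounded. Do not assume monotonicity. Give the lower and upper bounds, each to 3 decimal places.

0.646 ≤ PN ≤ 1.000

Let p₁ = 0.694, p₀ = 0.246.
Under exogeneity alone the bounds on PN are max{0,(p₁−p₀)/p₁} ≤ PN ≤ min{1,(1−p₀)/p₁}.
  lower = (p₁ − p₀)/p₁ = 0.448 / 0.694 ≈ 0.6455
  upper = min{1, (1 − p₀)/p₁} = 0.754 / 0.694 ≈ 1.0865 → capped at 1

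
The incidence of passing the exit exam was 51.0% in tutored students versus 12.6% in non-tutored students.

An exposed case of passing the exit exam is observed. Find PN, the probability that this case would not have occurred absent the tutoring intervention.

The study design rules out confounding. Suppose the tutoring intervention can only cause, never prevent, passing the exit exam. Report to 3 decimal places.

PN ≈ 0.753

p₁ = 0.51, p₀ = 0.126.
Under exogeneity and monotonicity, PN = (p₁ − p₀) / p₁.
PN = (0.51 − 0.126) / 0.51 = 0.384 / 0.51 ≈ 0.7529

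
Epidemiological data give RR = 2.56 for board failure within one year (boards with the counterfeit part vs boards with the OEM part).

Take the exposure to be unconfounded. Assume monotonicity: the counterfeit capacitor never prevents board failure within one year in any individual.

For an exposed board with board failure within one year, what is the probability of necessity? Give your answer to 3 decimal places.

Under exogeneity and monotonicity, PN = (RR − 1) / RR = 1 − 1/RR.
PN = (2.56 − 1) / 2.56 = 1.56 / 2.56 ≈ 0.6094

PN ≈ 0.609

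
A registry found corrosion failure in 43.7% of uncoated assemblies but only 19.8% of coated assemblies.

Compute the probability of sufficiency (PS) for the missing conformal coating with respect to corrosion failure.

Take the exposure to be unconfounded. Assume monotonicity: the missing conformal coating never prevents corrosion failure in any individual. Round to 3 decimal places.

p₁ = 0.437, p₀ = 0.198.
Under exogeneity and monotonicity, PS = (p₁ − p₀) / (1 − p₀).
PS = (0.437 − 0.198) / (1 − 0.198) = 0.239 / 0.802 ≈ 0.2980

PS ≈ 0.298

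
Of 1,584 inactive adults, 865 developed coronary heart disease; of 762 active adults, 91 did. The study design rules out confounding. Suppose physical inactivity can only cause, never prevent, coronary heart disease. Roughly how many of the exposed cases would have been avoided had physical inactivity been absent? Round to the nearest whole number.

about 676 cases

p₁ = P(outcome | exposed) = 865/1584 = 0.54609
p₀ = P(outcome | unexposed) = 91/762 = 0.11942
PN = (p₁ − p₀)/p₁ = (0.54609 − 0.11942) / 0.54609 ≈ 0.78131.
Attributable cases ≈ PN × (exposed cases) = 0.78131 × 865 ≈ 675.83.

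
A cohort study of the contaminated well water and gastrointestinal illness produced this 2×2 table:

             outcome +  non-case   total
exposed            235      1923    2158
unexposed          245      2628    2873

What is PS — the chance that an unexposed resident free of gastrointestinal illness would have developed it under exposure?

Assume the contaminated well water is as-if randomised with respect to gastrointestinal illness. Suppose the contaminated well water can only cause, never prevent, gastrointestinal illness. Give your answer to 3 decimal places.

PS ≈ 0.026

p₁ = P(outcome | exposed) = 235/2158 = 0.1089
p₀ = P(outcome | unexposed) = 245/2873 = 0.085277
Under exogeneity and monotonicity, PS = (p₁ − p₀)/(1 − p₀).
PS = (0.1089 − 0.085277) / 0.91472 ≈ 0.0258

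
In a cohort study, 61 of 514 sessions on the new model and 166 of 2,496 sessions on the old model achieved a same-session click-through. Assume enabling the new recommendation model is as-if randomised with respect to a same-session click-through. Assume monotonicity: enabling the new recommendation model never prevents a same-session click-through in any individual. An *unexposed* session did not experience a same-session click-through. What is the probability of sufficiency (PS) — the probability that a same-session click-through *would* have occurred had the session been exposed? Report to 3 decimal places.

PS ≈ 0.056

p₁ = P(outcome | exposed) = 61/514 = 0.11868
p₀ = P(outcome | unexposed) = 166/2496 = 0.066506
Under exogeneity and monotonicity, PS = (p₁ − p₀) / (1 − p₀).
PS = (0.11868 − 0.066506) / (1 − 0.066506) = 0.052171 / 0.93349 ≈ 0.0559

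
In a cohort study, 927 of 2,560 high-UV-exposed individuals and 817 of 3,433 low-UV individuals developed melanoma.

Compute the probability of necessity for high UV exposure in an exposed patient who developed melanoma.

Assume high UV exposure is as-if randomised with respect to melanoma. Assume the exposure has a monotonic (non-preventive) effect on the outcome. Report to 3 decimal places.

PN ≈ 0.343

p₁ = P(outcome | exposed) = 927/2560 = 0.36211
p₀ = P(outcome | unexposed) = 817/3433 = 0.23798
Under exogeneity and monotonicity, PN = (p₁ − p₀) / p₁.
PN = (0.36211 − 0.23798) / 0.36211 = 0.12413 / 0.36211 ≈ 0.3428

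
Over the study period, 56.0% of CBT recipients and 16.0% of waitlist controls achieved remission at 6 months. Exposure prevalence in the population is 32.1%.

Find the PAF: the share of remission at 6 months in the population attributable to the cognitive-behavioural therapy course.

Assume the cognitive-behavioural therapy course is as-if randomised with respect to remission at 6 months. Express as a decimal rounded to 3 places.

PAF ≈ 0.445

p₁ = 0.56, p₀ = 0.16.
Overall risk P(Y=1) = π·p₁ + (1−π)·p₀ = 0.321×0.56 + 0.679×0.16 = 0.2884.
Under exogeneity, PAF = [P(Y=1) − p₀] / P(Y=1).
PAF = (0.2884 − 0.16) / 0.2884 ≈ 0.4452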